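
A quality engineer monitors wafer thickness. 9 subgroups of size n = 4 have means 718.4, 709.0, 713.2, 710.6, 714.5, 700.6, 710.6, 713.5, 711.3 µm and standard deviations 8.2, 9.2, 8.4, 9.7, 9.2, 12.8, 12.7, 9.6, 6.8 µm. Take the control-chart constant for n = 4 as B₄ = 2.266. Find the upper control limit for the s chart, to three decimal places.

21.804

s̄ = (8.2 + 9.2 + 8.4 + 9.7 + 9.2 + 12.8 + 12.7 + 9.6 + 6.8) / 9 = 9.6222
UCL_s = B₄·s̄ = 2.266 × 9.6222 = 21.8040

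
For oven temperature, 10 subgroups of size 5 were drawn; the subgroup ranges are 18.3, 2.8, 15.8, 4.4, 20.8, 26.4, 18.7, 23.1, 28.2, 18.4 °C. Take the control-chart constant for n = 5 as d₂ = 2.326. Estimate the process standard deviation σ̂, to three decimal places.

7.605

R̄ = (18.3 + 2.8 + 15.8 + 4.4 + 20.8 + 26.4 + 18.7 + 23.1 + 28.2 + 18.4) / 10 = 17.6900
σ̂ = R̄ / d₂ = 17.6900 / 2.326 = 7.6053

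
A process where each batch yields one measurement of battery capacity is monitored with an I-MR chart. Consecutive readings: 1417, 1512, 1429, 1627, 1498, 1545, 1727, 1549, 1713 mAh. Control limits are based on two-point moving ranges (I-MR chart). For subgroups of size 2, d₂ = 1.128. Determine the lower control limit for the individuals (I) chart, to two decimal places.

X̄ = (1417 + 1512 + 1429 + 1627 + 1498 + 1545 + 1727 + 1549 + 1713) / 9 = 1557.4444
Moving ranges: 95, 83, 198, 129, 47, 182, 178, 164; M̄R̄ = 1076.0000 / 8 = 134.5000
LCL = X̄ − 3·M̄R̄/d₂ = 1557.4444 − 3 × 134.5000 / 1.128 = 1199.7317

1199.73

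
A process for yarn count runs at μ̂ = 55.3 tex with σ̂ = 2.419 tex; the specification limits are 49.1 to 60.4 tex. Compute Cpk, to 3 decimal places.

Cpu = (USL − μ̂) / (3σ̂) = (60.4 − 55.3) / (3 × 2.419) = 0.7028; Cpl = (μ̂ − LSL) / (3σ̂) = (55.3 − 49.1) / (3 × 2.419) = 0.8543; Cpk = min(Cpu, Cpl) = 0.7028

0.703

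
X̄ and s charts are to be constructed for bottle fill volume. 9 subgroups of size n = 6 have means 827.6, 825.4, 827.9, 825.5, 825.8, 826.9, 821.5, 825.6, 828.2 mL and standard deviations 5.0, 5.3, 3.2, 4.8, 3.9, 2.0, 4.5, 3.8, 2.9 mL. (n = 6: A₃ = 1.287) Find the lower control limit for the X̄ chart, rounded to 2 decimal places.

820.98

X̄̄ = (827.6 + 825.4 + 827.9 + 825.5 + 825.8 + 826.9 + 821.5 + 825.6 + 828.2) / 9 = 826.0444
s̄ = (5.0 + 5.3 + 3.2 + 4.8 + 3.9 + 2.0 + 4.5 + 3.8 + 2.9) / 9 = 3.9333
LCL = X̄̄ − A₃·s̄ = 826.0444 − 1.287 × 3.9333 = 820.9822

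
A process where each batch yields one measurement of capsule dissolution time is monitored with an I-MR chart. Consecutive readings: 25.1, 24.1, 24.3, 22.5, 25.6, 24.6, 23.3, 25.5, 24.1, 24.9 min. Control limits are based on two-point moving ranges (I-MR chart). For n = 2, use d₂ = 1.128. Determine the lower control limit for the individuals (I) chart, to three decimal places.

X̄ = (25.1 + 24.1 + 24.3 + 22.5 + 25.6 + 24.6 + 23.3 + 25.5 + 24.1 + 24.9) / 10 = 24.4000
Moving ranges: 1.0, 0.2, 1.8, 3.1, 1.0, 1.3, 2.2, 1.4, 0.8; M̄R̄ = 12.8000 / 9 = 1.4222
LCL = X̄ − 3·M̄R̄/d₂ = 24.4000 − 3 × 1.4222 / 1.128 = 20.6175

20.617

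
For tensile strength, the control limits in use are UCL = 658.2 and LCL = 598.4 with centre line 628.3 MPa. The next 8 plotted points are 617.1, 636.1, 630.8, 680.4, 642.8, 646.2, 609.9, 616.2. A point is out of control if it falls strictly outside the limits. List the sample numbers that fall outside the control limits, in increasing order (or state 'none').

4

Compare each point to [598.4, 658.2]: sample 4 = 680.4 > UCL.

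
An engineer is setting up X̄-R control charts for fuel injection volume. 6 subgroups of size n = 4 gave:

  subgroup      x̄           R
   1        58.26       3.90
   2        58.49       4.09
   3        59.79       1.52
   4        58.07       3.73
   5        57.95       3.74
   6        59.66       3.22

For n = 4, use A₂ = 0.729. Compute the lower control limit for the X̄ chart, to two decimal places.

56.25

X̄̄ = (58.26 + 58.49 + 59.79 + 58.07 + 57.95 + 59.66) / 6 = 352.2200 / 6 = 58.7033
R̄ = (3.90 + 4.09 + 1.52 + 3.73 + 3.74 + 3.22) / 6 = 20.2000 / 6 = 3.3667
LCL = X̄̄ − A₂·R̄ = 58.7033 − 0.729 × 3.3667 = 56.2490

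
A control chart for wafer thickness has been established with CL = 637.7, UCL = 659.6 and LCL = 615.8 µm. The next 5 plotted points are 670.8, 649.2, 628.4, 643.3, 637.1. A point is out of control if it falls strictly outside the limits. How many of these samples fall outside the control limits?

Compare each point to [615.8, 659.6]: sample 1 = 670.8 > UCL.

1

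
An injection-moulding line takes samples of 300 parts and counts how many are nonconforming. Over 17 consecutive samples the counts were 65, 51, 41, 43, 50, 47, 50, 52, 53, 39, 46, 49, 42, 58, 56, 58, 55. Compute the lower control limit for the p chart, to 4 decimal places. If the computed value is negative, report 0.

p̄ = Σdᵢ / (k·n) = 855 / (17 × 300) = 0.16765
LCL = p̄ − 3·√(p̄(1−p̄)/n) = 0.16765 − 3 × 0.02157 = 0.10295

0.1029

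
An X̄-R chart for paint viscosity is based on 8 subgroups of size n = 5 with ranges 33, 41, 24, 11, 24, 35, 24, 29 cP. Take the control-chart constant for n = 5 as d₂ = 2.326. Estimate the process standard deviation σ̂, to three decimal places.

R̄ = (33 + 41 + 24 + 11 + 24 + 35 + 24 + 29) / 8 = 27.6250
σ̂ = R̄ / d₂ = 27.6250 / 2.326 = 11.8766

11.877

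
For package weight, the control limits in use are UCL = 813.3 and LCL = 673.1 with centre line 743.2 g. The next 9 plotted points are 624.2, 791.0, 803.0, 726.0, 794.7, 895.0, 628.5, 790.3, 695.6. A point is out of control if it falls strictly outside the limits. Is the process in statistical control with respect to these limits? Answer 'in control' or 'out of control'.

out of control

Compare each point to [673.1, 813.3]: sample 1 = 624.2 < LCL; sample 6 = 895.0 > UCL; sample 7 = 628.5 < LCL.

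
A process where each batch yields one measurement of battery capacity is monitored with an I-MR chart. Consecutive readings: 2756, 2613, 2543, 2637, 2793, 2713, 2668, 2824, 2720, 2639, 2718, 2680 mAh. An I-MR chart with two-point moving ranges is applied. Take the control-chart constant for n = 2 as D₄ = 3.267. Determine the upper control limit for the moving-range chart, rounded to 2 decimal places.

310.66

Moving ranges: 143, 70, 94, 156, 80, 45, 156, 104, 81, 79, 38; M̄R̄ = 1046.0000 / 11 = 95.0909
UCL_MR = D₄·M̄R̄ = 3.267 × 95.0909 = 310.6620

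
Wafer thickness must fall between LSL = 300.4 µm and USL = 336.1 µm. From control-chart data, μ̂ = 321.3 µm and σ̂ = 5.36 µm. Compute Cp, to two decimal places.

1.11

Cp = (USL − LSL) / (6σ̂) = (336.1 − 300.4) / (6 × 5.36) = 35.7000 / 32.1600 = 1.1101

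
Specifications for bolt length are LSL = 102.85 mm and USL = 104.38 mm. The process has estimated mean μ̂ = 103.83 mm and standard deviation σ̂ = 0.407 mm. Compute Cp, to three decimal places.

Cp = (USL − LSL) / (6σ̂) = (104.38 − 102.85) / (6 × 0.407) = 1.5300 / 2.4420 = 0.6265

0.627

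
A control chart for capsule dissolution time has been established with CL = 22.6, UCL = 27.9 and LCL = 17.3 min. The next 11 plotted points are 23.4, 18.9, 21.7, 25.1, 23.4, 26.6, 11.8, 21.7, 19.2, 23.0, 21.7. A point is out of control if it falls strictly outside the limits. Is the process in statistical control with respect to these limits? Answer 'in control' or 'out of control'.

Compare each point to [17.3, 27.9]: sample 7 = 11.8 < LCL.

out of control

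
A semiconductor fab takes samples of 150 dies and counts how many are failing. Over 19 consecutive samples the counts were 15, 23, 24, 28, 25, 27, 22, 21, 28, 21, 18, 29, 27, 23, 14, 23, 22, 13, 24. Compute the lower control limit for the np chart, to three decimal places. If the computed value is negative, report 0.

p̄ = Σdᵢ / (k·n) = 427 / (19 × 150) = 0.14982
LCL = np̄ − 3·√(np̄(1−p̄)) = 22.4737 − 3 × 4.3711 = 9.3604

9.360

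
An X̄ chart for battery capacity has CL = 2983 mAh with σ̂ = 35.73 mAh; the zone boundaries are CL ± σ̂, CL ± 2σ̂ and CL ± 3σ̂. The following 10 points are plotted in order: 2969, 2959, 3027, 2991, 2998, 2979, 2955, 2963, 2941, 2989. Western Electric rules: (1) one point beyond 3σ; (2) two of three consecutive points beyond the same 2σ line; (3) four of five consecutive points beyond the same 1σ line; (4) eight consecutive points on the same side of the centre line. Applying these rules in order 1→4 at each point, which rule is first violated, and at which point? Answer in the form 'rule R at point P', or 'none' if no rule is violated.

Zone of each point (C = within 1σ̂, B = 1σ̂–2σ̂, A = 2σ̂–3σ̂, * = beyond 3σ̂; sign = side of CL): 1:-C, 2:-C, 3:+B, 4:+C, 5:+C, 6:-C, 7:-C, 8:-C, 9:-B, 10:+C
No rule fires across all 10 points.

none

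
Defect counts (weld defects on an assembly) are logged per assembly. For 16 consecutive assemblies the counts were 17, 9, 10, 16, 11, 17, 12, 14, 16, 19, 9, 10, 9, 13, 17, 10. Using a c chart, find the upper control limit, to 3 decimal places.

c̄ = (17 + 9 + 10 + 16 + 11 + 17 + 12 + 14 + 16 + 19 + 9 + 10 + 9 + 13 + 17 + 10) / 16 = 209 / 16 = 13.0625
UCL = c̄ + 3√c̄ = 13.0625 + 3 × √13.0625 = 13.0625 + 3 × 3.6142 = 23.9051

23.905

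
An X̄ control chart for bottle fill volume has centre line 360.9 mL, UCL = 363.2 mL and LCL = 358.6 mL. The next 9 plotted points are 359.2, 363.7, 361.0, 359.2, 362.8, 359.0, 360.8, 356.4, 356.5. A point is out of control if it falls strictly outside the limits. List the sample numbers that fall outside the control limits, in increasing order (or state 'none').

2, 8, 9

Compare each point to [358.6, 363.2]: sample 2 = 363.7 > UCL; sample 8 = 356.4 < LCL; sample 9 = 356.5 < LCL.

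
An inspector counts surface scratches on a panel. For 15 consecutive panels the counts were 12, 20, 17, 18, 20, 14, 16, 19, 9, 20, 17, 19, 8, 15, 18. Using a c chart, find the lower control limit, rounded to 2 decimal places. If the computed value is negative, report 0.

4.08

c̄ = (12 + 20 + 17 + 18 + 20 + 14 + 16 + 19 + 9 + 20 + 17 + 19 + 8 + 15 + 18) / 15 = 242 / 15 = 16.1333
LCL = c̄ − 3√c̄ = 16.1333 − 3 × 4.0166 = 4.0834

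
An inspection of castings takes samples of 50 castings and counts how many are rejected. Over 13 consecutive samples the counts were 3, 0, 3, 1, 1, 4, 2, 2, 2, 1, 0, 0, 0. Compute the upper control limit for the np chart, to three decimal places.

p̄ = Σdᵢ / (k·n) = 19 / (13 × 50) = 0.02923
UCL = np̄ + 3·√(np̄(1−p̄)) = 1.4615 + 3 × √(1.4615×0.97077) = 1.4615 + 3 × 1.1911 = 5.0350

5.035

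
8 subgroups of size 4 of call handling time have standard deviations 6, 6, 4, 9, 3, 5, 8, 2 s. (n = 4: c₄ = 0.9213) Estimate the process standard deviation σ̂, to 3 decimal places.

s̄ = (6 + 6 + 4 + 9 + 3 + 5 + 8 + 2) / 8 = 5.3750
σ̂ = s̄ / c₄ = 5.3750 / 0.9213 = 5.8341

5.834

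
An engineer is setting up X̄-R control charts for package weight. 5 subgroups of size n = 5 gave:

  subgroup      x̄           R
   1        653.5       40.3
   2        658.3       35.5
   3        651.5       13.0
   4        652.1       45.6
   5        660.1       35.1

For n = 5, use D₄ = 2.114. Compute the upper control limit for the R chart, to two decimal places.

71.66

R̄ = (40.3 + 35.5 + 13.0 + 45.6 + 35.1) / 5 = 169.5000 / 5 = 33.9000
UCL_R = D₄·R̄ = 2.114 × 33.9000 = 71.6646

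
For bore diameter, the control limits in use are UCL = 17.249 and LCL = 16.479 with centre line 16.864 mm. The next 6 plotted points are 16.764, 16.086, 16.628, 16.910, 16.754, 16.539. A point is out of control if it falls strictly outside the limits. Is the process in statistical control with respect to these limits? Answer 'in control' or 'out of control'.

Compare each point to [16.479, 17.249]: sample 2 = 16.086 < LCL.

out of control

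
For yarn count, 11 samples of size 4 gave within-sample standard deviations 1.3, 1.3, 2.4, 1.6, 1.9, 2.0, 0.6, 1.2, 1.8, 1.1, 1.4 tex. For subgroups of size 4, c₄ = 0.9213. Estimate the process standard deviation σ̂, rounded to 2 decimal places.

1.64

s̄ = (1.3 + 1.3 + 2.4 + 1.6 + 1.9 + 2.0 + 0.6 + 1.2 + 1.8 + 1.1 + 1.4) / 11 = 1.5091
σ̂ = s̄ / c₄ = 1.5091 / 0.9213 = 1.6380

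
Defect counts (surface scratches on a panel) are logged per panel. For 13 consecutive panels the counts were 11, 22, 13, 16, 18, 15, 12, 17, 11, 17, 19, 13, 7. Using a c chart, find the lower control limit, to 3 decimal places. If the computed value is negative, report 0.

3.193

c̄ = (11 + 22 + 13 + 16 + 18 + 15 + 12 + 17 + 11 + 17 + 19 + 13 + 7) / 13 = 191 / 13 = 14.6923
LCL = c̄ − 3√c̄ = 14.6923 − 3 × 3.8331 = 3.1931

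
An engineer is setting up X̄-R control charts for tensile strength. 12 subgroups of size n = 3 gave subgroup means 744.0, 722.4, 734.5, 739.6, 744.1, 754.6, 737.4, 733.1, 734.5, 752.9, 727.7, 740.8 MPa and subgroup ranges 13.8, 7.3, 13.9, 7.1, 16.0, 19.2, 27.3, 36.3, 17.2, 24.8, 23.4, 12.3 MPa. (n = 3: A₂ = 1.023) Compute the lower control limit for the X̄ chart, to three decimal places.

720.164

X̄̄ = (744.0 + 722.4 + 734.5 + 739.6 + 744.1 + 754.6 + 737.4 + 733.1 + 734.5 + 752.9 + 727.7 + 740.8) / 12 = 8865.6000 / 12 = 738.8000
R̄ = (13.8 + 7.3 + 13.9 + 7.1 + 16.0 + 19.2 + 27.3 + 36.3 + 17.2 + 24.8 + 23.4 + 12.3) / 12 = 218.6000 / 12 = 18.2167
LCL = X̄̄ − A₂·R̄ = 738.8000 − 1.023 × 18.2167 = 720.1644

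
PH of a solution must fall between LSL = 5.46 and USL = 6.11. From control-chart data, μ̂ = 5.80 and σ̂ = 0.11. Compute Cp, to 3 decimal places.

Cp = (USL − LSL) / (6σ̂) = (6.11 − 5.46) / (6 × 0.11) = 0.6500 / 0.6600 = 0.9848

0.985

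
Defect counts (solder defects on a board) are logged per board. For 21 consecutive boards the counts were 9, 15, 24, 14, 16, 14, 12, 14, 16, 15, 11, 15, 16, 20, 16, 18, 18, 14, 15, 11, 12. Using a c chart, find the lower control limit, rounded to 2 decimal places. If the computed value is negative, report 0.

3.38

c̄ = (9 + 15 + 24 + 14 + 16 + 14 + 12 + 14 + 16 + 15 + 11 + 15 + 16 + 20 + 16 + 18 + 18 + 14 + 15 + 11 + 12) / 21 = 315 / 21 = 15.0000
LCL = c̄ − 3√c̄ = 15.0000 − 3 × 3.8730 = 3.3810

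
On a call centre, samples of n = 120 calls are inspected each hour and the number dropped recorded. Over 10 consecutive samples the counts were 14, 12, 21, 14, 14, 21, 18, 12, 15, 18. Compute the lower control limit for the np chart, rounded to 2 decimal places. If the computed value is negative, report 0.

p̄ = Σdᵢ / (k·n) = 159 / (10 × 120) = 0.13250
LCL = np̄ − 3·√(np̄(1−p̄)) = 15.9000 − 3 × 3.7139 = 4.7582

4.76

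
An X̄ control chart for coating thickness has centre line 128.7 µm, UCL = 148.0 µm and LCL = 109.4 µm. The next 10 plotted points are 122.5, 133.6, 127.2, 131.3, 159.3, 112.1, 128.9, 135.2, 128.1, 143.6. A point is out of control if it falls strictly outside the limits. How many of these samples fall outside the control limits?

1

Compare each point to [109.4, 148.0]: sample 5 = 159.3 > UCL.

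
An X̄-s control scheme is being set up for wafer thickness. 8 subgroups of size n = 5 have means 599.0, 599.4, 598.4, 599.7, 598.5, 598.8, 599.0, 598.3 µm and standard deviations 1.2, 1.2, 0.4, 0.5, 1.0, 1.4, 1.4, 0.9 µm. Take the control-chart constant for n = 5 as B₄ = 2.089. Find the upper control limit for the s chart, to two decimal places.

2.09

s̄ = (1.2 + 1.2 + 0.4 + 0.5 + 1.0 + 1.4 + 1.4 + 0.9) / 8 = 1.0000
UCL_s = B₄·s̄ = 2.089 × 1.0000 = 2.0890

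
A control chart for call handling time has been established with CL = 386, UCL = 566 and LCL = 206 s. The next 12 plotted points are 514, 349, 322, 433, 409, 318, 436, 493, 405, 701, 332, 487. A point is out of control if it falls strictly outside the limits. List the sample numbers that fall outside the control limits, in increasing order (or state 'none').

Compare each point to [206, 566]: sample 10 = 701 > UCL.

10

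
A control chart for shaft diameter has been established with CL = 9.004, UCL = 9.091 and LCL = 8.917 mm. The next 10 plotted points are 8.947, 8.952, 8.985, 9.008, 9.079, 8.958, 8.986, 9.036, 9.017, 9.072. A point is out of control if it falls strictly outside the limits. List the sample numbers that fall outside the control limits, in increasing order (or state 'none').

none

All 10 points lie within [8.917, 9.091].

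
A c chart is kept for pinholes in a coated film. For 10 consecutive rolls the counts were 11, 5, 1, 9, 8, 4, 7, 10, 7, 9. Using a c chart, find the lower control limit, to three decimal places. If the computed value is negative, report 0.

c̄ = (11 + 5 + 1 + 9 + 8 + 4 + 7 + 10 + 7 + 9) / 10 = 71 / 10 = 7.1000
LCL = c̄ − 3√c̄ = 7.1000 − 3 × 2.6646 = -0.8937 → 0 (cannot be negative)

0.000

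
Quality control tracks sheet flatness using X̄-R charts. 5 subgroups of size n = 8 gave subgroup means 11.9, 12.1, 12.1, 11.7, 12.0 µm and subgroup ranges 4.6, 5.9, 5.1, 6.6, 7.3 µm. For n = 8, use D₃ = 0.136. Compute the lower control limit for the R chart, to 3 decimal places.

0.802

R̄ = (4.6 + 5.9 + 5.1 + 6.6 + 7.3) / 5 = 29.5000 / 5 = 5.9000
LCL_R = D₃·R̄ = 0.136 × 5.9000 = 0.8024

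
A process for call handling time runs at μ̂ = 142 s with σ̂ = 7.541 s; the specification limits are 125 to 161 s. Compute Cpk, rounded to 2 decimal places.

Cpu = (USL − μ̂) / (3σ̂) = (161 − 142) / (3 × 7.541) = 0.8399; Cpl = (μ̂ − LSL) / (3σ̂) = (142 − 125) / (3 × 7.541) = 0.7514; Cpk = min(Cpu, Cpl) = 0.7514

0.75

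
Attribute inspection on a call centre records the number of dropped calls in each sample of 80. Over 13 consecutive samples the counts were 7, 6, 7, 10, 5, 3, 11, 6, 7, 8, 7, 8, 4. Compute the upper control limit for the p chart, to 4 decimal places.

0.1794

p̄ = Σdᵢ / (k·n) = 89 / (13 × 80) = 0.08558
UCL = p̄ + 3·√(p̄(1−p̄)/n) = 0.08558 + 3 × √(0.08558×0.91442/80) = 0.08558 + 3 × 0.03128 = 0.17940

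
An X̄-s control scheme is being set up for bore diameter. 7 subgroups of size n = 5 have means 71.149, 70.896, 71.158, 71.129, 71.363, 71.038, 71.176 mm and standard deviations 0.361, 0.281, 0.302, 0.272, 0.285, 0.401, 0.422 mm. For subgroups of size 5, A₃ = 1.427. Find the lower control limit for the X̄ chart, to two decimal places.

X̄̄ = (71.149 + 70.896 + 71.158 + 71.129 + 71.363 + 71.038 + 71.176) / 7 = 71.1299
s̄ = (0.361 + 0.281 + 0.302 + 0.272 + 0.285 + 0.401 + 0.422) / 7 = 0.3320
LCL = X̄̄ − A₃·s̄ = 71.1299 − 1.427 × 0.3320 = 70.6561

70.66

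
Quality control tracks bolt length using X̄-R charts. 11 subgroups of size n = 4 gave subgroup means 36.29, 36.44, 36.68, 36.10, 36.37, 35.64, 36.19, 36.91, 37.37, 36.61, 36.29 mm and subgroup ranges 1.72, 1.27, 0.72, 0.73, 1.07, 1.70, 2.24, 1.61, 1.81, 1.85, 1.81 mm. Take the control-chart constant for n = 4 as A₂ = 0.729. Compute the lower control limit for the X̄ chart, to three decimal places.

35.349

X̄̄ = (36.29 + 36.44 + 36.68 + 36.10 + 36.37 + 35.64 + 36.19 + 36.91 + 37.37 + 36.61 + 36.29) / 11 = 400.8900 / 11 = 36.4445
R̄ = (1.72 + 1.27 + 0.72 + 0.73 + 1.07 + 1.70 + 2.24 + 1.61 + 1.81 + 1.85 + 1.81) / 11 = 16.5300 / 11 = 1.5027
LCL = X̄̄ − A₂·R̄ = 36.4445 − 0.729 × 1.5027 = 35.3491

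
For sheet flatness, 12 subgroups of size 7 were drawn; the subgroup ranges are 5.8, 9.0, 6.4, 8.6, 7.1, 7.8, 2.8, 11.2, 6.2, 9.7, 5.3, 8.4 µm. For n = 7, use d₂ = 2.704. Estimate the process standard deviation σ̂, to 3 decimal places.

2.721

R̄ = (5.8 + 9.0 + 6.4 + 8.6 + 7.1 + 7.8 + 2.8 + 11.2 + 6.2 + 9.7 + 5.3 + 8.4) / 12 = 7.3583
σ̂ = R̄ / d₂ = 7.3583 / 2.704 = 2.7213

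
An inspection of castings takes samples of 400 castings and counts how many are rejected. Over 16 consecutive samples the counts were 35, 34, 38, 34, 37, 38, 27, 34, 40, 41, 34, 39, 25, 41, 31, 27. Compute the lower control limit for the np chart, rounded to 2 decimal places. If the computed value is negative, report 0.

p̄ = Σdᵢ / (k·n) = 555 / (16 × 400) = 0.08672
LCL = np̄ − 3·√(np̄(1−p̄)) = 34.6875 − 3 × 5.6284 = 17.8022

17.80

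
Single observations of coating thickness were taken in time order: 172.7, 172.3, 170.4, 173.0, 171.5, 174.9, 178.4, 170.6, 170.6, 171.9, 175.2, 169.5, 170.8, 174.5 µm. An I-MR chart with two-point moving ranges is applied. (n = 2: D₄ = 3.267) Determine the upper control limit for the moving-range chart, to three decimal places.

Moving ranges: 0.4, 1.9, 2.6, 1.5, 3.4, 3.5, 7.8, 0.0, 1.3, 3.3, 5.7, 1.3, 3.7; M̄R̄ = 36.4000 / 13 = 2.8000
UCL_MR = D₄·M̄R̄ = 3.267 × 2.8000 = 9.1476

9.148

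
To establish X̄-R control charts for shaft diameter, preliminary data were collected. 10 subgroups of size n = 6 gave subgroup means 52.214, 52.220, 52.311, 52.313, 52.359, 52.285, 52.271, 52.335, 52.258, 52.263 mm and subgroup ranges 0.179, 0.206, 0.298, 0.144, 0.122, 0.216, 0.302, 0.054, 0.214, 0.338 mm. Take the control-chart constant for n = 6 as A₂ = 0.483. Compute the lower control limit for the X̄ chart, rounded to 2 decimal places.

X̄̄ = (52.214 + 52.220 + 52.311 + 52.313 + 52.359 + 52.285 + 52.271 + 52.335 + 52.258 + 52.263) / 10 = 522.8290 / 10 = 52.2829
R̄ = (0.179 + 0.206 + 0.298 + 0.144 + 0.122 + 0.216 + 0.302 + 0.054 + 0.214 + 0.338) / 10 = 2.0730 / 10 = 0.2073
LCL = X̄̄ − A₂·R̄ = 52.2829 − 0.483 × 0.2073 = 52.1828

52.18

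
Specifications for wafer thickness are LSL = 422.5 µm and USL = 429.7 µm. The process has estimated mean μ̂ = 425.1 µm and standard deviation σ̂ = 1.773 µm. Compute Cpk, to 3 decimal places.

0.489

Cpu = (USL − μ̂) / (3σ̂) = (429.7 − 425.1) / (3 × 1.773) = 0.8648; Cpl = (μ̂ − LSL) / (3σ̂) = (425.1 − 422.5) / (3 × 1.773) = 0.4888; Cpk = min(Cpu, Cpl) = 0.4888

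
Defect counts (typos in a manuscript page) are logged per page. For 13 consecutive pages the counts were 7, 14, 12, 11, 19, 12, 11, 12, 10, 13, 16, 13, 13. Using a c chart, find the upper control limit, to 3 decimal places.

23.161

c̄ = (7 + 14 + 12 + 11 + 19 + 12 + 11 + 12 + 10 + 13 + 16 + 13 + 13) / 13 = 163 / 13 = 12.5385
UCL = c̄ + 3√c̄ = 12.5385 + 3 × √12.5385 = 12.5385 + 3 × 3.5410 = 23.1614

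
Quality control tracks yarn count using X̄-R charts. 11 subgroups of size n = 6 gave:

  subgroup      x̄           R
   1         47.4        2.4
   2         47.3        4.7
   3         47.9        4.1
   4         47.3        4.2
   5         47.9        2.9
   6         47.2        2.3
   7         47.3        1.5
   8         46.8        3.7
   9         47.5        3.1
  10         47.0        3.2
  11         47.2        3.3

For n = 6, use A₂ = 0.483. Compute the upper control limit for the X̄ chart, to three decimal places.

X̄̄ = (47.4 + 47.3 + 47.9 + 47.3 + 47.9 + 47.2 + 47.3 + 46.8 + 47.5 + 47.0 + 47.2) / 11 = 520.8000 / 11 = 47.3455
R̄ = (2.4 + 4.7 + 4.1 + 4.2 + 2.9 + 2.3 + 1.5 + 3.7 + 3.1 + 3.2 + 3.3) / 11 = 35.4000 / 11 = 3.2182
UCL = X̄̄ + A₂·R̄ = 47.3455 + 0.483 × 3.2182 = 48.8998

48.900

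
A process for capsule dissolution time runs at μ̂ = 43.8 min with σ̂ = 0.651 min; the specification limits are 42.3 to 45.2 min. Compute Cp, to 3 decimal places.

0.742

Cp = (USL − LSL) / (6σ̂) = (45.2 − 42.3) / (6 × 0.651) = 2.9000 / 3.9060 = 0.7424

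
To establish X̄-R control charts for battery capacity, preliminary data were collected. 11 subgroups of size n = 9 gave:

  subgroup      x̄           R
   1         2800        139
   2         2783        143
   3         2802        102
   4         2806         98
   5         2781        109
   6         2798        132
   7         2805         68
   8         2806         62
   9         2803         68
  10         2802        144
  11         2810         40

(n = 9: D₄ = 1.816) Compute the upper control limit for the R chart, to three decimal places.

R̄ = (139 + 143 + 102 + 98 + 109 + 132 + 68 + 62 + 68 + 144 + 40) / 11 = 1105.0000 / 11 = 100.4545
UCL_R = D₄·R̄ = 1.816 × 100.4545 = 182.4255

182.425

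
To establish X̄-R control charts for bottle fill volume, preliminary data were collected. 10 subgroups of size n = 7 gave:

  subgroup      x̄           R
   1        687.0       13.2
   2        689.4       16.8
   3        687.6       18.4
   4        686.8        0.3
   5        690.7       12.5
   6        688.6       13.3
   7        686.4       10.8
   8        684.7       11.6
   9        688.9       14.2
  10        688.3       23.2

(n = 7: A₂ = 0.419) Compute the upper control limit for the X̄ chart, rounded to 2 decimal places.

X̄̄ = (687.0 + 689.4 + 687.6 + 686.8 + 690.7 + 688.6 + 686.4 + 684.7 + 688.9 + 688.3) / 10 = 6878.4000 / 10 = 687.8400
R̄ = (13.2 + 16.8 + 18.4 + 0.3 + 12.5 + 13.3 + 10.8 + 11.6 + 14.2 + 23.2) / 10 = 134.3000 / 10 = 13.4300
UCL = X̄̄ + A₂·R̄ = 687.8400 + 0.419 × 13.4300 = 693.4672

693.47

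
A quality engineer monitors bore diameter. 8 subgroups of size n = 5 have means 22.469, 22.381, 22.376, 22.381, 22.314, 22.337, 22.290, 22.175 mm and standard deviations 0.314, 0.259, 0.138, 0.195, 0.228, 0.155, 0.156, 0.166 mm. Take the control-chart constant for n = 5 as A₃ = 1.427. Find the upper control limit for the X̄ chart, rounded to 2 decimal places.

22.63

X̄̄ = (22.469 + 22.381 + 22.376 + 22.381 + 22.314 + 22.337 + 22.290 + 22.175) / 8 = 22.3404
s̄ = (0.314 + 0.259 + 0.138 + 0.195 + 0.228 + 0.155 + 0.156 + 0.166) / 8 = 0.2014
UCL = X̄̄ + A₃·s̄ = 22.3404 + 1.427 × 0.2014 = 22.6277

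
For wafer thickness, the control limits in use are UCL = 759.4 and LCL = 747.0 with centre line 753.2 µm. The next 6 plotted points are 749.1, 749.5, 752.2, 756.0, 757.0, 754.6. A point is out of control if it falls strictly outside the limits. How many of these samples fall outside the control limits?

0

All 6 points lie within [747.0, 759.4].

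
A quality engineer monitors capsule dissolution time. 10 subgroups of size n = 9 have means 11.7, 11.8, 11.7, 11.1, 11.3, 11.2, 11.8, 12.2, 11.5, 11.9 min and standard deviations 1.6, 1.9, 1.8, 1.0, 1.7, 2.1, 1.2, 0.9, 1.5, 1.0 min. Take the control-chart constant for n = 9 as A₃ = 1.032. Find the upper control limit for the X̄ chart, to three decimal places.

13.137

X̄̄ = (11.7 + 11.8 + 11.7 + 11.1 + 11.3 + 11.2 + 11.8 + 12.2 + 11.5 + 11.9) / 10 = 11.6200
s̄ = (1.6 + 1.9 + 1.8 + 1.0 + 1.7 + 2.1 + 1.2 + 0.9 + 1.5 + 1.0) / 10 = 1.4700
UCL = X̄̄ + A₃·s̄ = 11.6200 + 1.032 × 1.4700 = 13.1370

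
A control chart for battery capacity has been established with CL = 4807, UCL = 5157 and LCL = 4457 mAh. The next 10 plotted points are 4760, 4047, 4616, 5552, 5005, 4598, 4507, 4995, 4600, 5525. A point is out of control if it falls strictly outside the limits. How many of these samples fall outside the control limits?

Compare each point to [4457, 5157]: sample 2 = 4047 < LCL; sample 4 = 5552 > UCL; sample 10 = 5525 > UCL.

3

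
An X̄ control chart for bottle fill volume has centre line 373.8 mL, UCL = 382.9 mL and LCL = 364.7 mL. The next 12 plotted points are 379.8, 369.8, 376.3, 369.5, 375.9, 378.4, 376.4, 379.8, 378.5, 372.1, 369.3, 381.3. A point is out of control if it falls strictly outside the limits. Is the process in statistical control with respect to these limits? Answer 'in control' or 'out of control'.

All 12 points lie within [364.7, 382.9].

in control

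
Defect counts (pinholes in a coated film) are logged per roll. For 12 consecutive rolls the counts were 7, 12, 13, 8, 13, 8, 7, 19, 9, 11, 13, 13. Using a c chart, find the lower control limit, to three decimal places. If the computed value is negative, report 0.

1.096

c̄ = (7 + 12 + 13 + 8 + 13 + 8 + 7 + 19 + 9 + 11 + 13 + 13) / 12 = 133 / 12 = 11.0833
LCL = c̄ − 3√c̄ = 11.0833 − 3 × 3.3292 = 1.0958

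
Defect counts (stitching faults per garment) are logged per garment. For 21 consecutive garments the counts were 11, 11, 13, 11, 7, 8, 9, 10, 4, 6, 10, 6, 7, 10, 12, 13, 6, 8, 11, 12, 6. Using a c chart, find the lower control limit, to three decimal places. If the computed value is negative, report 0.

c̄ = (11 + 11 + 13 + 11 + 7 + 8 + 9 + 10 + 4 + 6 + 10 + 6 + 7 + 10 + 12 + 13 + 6 + 8 + 11 + 12 + 6) / 21 = 191 / 21 = 9.0952
LCL = c̄ − 3√c̄ = 9.0952 − 3 × 3.0158 = 0.0477

0.048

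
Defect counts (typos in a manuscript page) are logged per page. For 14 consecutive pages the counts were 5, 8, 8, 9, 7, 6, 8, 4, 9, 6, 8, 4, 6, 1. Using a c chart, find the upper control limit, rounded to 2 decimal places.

13.92

c̄ = (5 + 8 + 8 + 9 + 7 + 6 + 8 + 4 + 9 + 6 + 8 + 4 + 6 + 1) / 14 = 89 / 14 = 6.3571
UCL = c̄ + 3√c̄ = 6.3571 + 3 × √6.3571 = 6.3571 + 3 × 2.5213 = 13.9212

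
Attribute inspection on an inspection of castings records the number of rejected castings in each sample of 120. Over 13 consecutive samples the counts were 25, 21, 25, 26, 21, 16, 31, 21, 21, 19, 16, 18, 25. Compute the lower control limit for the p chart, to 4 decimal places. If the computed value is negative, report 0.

0.0769

p̄ = Σdᵢ / (k·n) = 285 / (13 × 120) = 0.18269
LCL = p̄ − 3·√(p̄(1−p̄)/n) = 0.18269 − 3 × 0.03527 = 0.07687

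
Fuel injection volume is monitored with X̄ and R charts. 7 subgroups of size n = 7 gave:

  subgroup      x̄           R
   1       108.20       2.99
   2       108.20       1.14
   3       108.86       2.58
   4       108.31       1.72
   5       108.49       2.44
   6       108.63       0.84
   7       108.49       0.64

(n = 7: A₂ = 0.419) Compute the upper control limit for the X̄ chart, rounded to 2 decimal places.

109.19

X̄̄ = (108.20 + 108.20 + 108.86 + 108.31 + 108.49 + 108.63 + 108.49) / 7 = 759.1800 / 7 = 108.4543
R̄ = (2.99 + 1.14 + 2.58 + 1.72 + 2.44 + 0.84 + 0.64) / 7 = 12.3500 / 7 = 1.7643
UCL = X̄̄ + A₂·R̄ = 108.4543 + 0.419 × 1.7643 = 109.1935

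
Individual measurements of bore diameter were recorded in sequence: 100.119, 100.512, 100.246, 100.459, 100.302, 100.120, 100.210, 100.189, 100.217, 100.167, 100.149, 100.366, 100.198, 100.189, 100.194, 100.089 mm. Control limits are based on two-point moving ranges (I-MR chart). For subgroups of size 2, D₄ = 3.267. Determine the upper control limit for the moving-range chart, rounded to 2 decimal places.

0.42

Moving ranges: 0.393, 0.266, 0.213, 0.157, 0.182, 0.090, 0.021, 0.028, 0.050, 0.018, 0.217, 0.168, 0.009, 0.005, 0.105; M̄R̄ = 1.9220 / 15 = 0.1281
UCL_MR = D₄·M̄R̄ = 3.267 × 0.1281 = 0.4186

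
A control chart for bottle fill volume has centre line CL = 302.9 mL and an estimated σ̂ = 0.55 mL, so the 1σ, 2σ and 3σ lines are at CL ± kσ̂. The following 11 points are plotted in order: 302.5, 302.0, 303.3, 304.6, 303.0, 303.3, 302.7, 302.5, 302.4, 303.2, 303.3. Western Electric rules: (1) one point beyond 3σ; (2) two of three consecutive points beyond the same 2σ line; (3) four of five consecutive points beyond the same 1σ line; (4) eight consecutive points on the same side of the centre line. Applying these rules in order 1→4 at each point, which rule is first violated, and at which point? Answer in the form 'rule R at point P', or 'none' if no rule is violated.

Zone of each point (C = within 1σ̂, B = 1σ̂–2σ̂, A = 2σ̂–3σ̂, * = beyond 3σ̂; sign = side of CL): 1:-C, 2:-B, 3:+C, 4:+*, 5:+C, 6:+C, 7:-C, 8:-C, 9:-C, 10:+C, 11:+C
Rule 1 (one point beyond the 3σ limits) is satisfied at point 4.

rule 1 at point 4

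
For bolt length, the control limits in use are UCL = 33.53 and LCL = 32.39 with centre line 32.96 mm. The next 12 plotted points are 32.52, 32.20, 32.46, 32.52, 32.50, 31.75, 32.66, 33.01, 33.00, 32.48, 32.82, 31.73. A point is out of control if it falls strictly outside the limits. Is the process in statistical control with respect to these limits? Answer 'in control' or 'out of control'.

out of control

Compare each point to [32.39, 33.53]: sample 2 = 32.20 < LCL; sample 6 = 31.75 < LCL; sample 12 = 31.73 < LCL.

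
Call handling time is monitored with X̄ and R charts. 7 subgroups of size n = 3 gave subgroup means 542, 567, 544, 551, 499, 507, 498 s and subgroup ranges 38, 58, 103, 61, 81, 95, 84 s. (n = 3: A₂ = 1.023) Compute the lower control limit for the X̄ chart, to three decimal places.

453.720

X̄̄ = (542 + 567 + 544 + 551 + 499 + 507 + 498) / 7 = 3708.0000 / 7 = 529.7143
R̄ = (38 + 58 + 103 + 61 + 81 + 95 + 84) / 7 = 520.0000 / 7 = 74.2857
LCL = X̄̄ − A₂·R̄ = 529.7143 − 1.023 × 74.2857 = 453.7200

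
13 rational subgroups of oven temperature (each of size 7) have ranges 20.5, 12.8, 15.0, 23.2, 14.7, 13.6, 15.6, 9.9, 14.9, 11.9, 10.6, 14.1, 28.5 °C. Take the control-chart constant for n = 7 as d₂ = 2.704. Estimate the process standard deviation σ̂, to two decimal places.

R̄ = (20.5 + 12.8 + 15.0 + 23.2 + 14.7 + 13.6 + 15.6 + 9.9 + 14.9 + 11.9 + 10.6 + 14.1 + 28.5) / 13 = 15.7923
σ̂ = R̄ / d₂ = 15.7923 / 2.704 = 5.8404

5.84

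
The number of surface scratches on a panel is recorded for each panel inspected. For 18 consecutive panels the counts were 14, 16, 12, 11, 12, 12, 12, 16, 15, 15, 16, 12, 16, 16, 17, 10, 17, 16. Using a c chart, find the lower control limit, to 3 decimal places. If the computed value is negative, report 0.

c̄ = (14 + 16 + 12 + 11 + 12 + 12 + 12 + 16 + 15 + 15 + 16 + 12 + 16 + 16 + 17 + 10 + 17 + 16) / 18 = 255 / 18 = 14.1667
LCL = c̄ − 3√c̄ = 14.1667 − 3 × 3.7639 = 2.8751

2.875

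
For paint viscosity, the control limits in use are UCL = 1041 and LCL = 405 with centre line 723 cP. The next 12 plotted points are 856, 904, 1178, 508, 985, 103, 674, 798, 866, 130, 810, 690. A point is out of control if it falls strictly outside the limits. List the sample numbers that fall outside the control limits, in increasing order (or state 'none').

Compare each point to [405, 1041]: sample 3 = 1178 > UCL; sample 6 = 103 < LCL; sample 10 = 130 < LCL.

3, 6, 10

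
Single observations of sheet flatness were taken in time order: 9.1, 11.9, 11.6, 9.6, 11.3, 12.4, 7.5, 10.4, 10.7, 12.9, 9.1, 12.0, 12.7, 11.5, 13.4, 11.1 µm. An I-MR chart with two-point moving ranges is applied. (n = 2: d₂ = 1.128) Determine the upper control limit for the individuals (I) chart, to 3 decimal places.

X̄ = (9.1 + 11.9 + 11.6 + 9.6 + 11.3 + 12.4 + 7.5 + 10.4 + 10.7 + 12.9 + 9.1 + 12.0 + 12.7 + 11.5 + 13.4 + 11.1) / 16 = 11.0750
Moving ranges: 2.8, 0.3, 2.0, 1.7, 1.1, 4.9, 2.9, 0.3, 2.2, 3.8, 2.9, 0.7, 1.2, 1.9, 2.3; M̄R̄ = 31.0000 / 15 = 2.0667
UCL = X̄ + 3·M̄R̄/d₂ = 11.0750 + 3 × 2.0667 / 1.128 = 16.5715

16.571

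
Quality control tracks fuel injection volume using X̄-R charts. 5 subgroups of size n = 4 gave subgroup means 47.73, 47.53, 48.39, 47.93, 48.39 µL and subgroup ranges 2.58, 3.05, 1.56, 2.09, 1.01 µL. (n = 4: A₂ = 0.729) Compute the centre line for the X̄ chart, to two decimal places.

X̄̄ = (47.73 + 47.53 + 48.39 + 47.93 + 48.39) / 5 = 239.9700 / 5 = 47.9940
CL = X̄̄ = 47.9940

47.99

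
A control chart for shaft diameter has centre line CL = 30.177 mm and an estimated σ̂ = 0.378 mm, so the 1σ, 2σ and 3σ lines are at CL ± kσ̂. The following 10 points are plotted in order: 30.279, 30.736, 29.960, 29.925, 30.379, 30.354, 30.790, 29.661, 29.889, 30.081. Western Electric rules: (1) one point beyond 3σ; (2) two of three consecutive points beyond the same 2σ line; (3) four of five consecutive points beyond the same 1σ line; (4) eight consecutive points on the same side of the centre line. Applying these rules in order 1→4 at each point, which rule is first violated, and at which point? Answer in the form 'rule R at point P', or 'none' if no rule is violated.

none

Zone of each point (C = within 1σ̂, B = 1σ̂–2σ̂, A = 2σ̂–3σ̂, * = beyond 3σ̂; sign = side of CL): 1:+C, 2:+B, 3:-C, 4:-C, 5:+C, 6:+C, 7:+B, 8:-B, 9:-C, 10:-C
No rule fires across all 10 points.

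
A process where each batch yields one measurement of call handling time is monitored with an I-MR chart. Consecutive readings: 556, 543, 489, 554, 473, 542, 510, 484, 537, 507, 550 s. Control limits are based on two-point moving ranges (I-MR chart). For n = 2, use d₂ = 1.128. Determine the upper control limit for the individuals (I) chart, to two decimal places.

X̄ = (556 + 543 + 489 + 554 + 473 + 542 + 510 + 484 + 537 + 507 + 550) / 11 = 522.2727
Moving ranges: 13, 54, 65, 81, 69, 32, 26, 53, 30, 43; M̄R̄ = 466.0000 / 10 = 46.6000
UCL = X̄ + 3·M̄R̄/d₂ = 522.2727 + 3 × 46.6000 / 1.128 = 646.2089

646.21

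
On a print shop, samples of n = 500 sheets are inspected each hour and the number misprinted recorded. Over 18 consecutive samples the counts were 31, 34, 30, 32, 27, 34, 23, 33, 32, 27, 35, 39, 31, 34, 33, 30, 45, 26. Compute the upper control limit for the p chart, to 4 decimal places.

0.0968

p̄ = Σdᵢ / (k·n) = 576 / (18 × 500) = 0.06400
UCL = p̄ + 3·√(p̄(1−p̄)/n) = 0.06400 + 3 × √(0.06400×0.93600/500) = 0.06400 + 3 × 0.01095 = 0.09684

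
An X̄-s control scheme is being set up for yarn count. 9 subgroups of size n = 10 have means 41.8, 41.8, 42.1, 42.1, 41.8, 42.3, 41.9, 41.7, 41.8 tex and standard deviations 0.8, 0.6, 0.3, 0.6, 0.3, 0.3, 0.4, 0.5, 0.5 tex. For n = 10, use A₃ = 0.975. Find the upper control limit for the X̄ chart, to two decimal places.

X̄̄ = (41.8 + 41.8 + 42.1 + 42.1 + 41.8 + 42.3 + 41.9 + 41.7 + 41.8) / 9 = 41.9222
s̄ = (0.8 + 0.6 + 0.3 + 0.6 + 0.3 + 0.3 + 0.4 + 0.5 + 0.5) / 9 = 0.4778
UCL = X̄̄ + A₃·s̄ = 41.9222 + 0.975 × 0.4778 = 42.3881

42.39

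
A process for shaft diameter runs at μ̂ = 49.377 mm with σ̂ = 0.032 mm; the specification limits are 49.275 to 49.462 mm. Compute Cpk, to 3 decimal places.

Cpu = (USL − μ̂) / (3σ̂) = (49.462 − 49.377) / (3 × 0.032) = 0.8854; Cpl = (μ̂ − LSL) / (3σ̂) = (49.377 − 49.275) / (3 × 0.032) = 1.0625; Cpk = min(Cpu, Cpl) = 0.8854

0.885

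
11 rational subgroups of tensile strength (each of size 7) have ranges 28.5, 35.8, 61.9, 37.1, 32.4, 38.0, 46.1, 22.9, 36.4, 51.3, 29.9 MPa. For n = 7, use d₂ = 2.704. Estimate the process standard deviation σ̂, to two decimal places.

R̄ = (28.5 + 35.8 + 61.9 + 37.1 + 32.4 + 38.0 + 46.1 + 22.9 + 36.4 + 51.3 + 29.9) / 11 = 38.2091
σ̂ = R̄ / d₂ = 38.2091 / 2.704 = 14.1306

14.13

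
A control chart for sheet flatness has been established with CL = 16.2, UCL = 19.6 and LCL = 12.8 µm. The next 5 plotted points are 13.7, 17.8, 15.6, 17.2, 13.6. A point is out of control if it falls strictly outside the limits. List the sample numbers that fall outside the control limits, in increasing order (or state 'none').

none

All 5 points lie within [12.8, 19.6].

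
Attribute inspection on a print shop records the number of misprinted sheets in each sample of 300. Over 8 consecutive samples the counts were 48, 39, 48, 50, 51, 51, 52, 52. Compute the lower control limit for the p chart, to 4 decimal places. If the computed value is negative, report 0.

p̄ = Σdᵢ / (k·n) = 391 / (8 × 300) = 0.16292
LCL = p̄ − 3·√(p̄(1−p̄)/n) = 0.16292 − 3 × 0.02132 = 0.09895

0.0990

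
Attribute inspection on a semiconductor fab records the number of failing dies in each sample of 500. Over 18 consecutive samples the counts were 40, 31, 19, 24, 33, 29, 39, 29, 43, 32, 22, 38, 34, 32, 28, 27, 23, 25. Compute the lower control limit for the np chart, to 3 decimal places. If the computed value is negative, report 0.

14.403

p̄ = Σdᵢ / (k·n) = 548 / (18 × 500) = 0.06089
LCL = np̄ − 3·√(np̄(1−p̄)) = 30.4444 − 3 × 5.3470 = 14.4034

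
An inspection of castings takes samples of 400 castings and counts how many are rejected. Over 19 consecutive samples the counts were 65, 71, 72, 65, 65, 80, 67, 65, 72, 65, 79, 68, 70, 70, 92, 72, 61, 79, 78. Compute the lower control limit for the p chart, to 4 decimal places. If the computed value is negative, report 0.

0.1210

p̄ = Σdᵢ / (k·n) = 1356 / (19 × 400) = 0.17842
LCL = p̄ − 3·√(p̄(1−p̄)/n) = 0.17842 − 3 × 0.01914 = 0.12099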